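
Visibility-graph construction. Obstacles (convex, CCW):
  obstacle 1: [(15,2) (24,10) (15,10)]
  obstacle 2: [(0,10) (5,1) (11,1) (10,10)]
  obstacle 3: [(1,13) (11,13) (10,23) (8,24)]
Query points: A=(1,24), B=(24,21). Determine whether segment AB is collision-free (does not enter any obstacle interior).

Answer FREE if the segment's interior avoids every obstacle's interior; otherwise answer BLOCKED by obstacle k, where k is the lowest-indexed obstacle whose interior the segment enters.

Obstacle 1 [(15,2) (24,10) (15,10)]:
  edge (15,2)–(24,10): clear
  edge (24,10)–(15,10): clear
  edge (15,10)–(15,2): clear
  midpoint (25/2,45/2) outside
  → clear
Obstacle 2 [(0,10) (5,1) (11,1) (10,10)]:
  edge (0,10)–(5,1): clear
  edge (5,1)–(11,1): clear
  edge (11,1)–(10,10): clear
  edge (10,10)–(0,10): clear
  midpoint (25/2,45/2) outside
  → clear
Obstacle 3 [(1,13) (11,13) (10,23) (8,24)]:
  edge (1,13)–(11,13): clear
  edge (11,13)–(10,23): crosses AB
  edge (10,23)–(8,24): clear
  edge (8,24)–(1,13): crosses AB
  → BLOCKED

BLOCKED by obstacle 3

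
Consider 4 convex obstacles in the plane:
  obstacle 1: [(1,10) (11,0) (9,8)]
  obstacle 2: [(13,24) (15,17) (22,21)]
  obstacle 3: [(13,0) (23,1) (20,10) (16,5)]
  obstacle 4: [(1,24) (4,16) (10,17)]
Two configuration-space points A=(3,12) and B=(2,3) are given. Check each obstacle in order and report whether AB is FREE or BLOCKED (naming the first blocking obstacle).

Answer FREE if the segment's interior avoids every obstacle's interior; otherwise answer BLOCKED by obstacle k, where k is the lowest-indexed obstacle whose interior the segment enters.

BLOCKED by obstacle 1

Obstacle 1 [(1,10) (11,0) (9,8)]:
  edge (1,10)–(11,0): crosses AB
  edge (11,0)–(9,8): clear
  edge (9,8)–(1,10): crosses AB
  → BLOCKED
Obstacle 2 [(13,24) (15,17) (22,21)]:
  edge (13,24)–(15,17): clear
  edge (15,17)–(22,21): clear
  edge (22,21)–(13,24): clear
  midpoint (5/2,15/2) outside
  → clear
Obstacle 3 [(13,0) (23,1) (20,10) (16,5)]:
  edge (13,0)–(23,1): clear
  edge (23,1)–(20,10): clear
  edge (20,10)–(16,5): clear
  edge (16,5)–(13,0): clear
  midpoint (5/2,15/2) outside
  → clear
Obstacle 4 [(1,24) (4,16) (10,17)]:
  edge (1,24)–(4,16): clear
  edge (4,16)–(10,17): clear
  edge (10,17)–(1,24): clear
  midpoint (5/2,15/2) outside
  → clear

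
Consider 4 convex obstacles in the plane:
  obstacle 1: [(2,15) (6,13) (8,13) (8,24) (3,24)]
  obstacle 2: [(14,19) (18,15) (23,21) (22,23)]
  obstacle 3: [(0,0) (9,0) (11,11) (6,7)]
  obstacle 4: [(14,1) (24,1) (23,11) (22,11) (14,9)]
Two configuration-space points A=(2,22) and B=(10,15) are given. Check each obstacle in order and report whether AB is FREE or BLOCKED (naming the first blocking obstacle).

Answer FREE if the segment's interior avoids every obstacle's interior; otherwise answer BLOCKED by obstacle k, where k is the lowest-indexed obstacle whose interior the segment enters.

Obstacle 1 [(2,15) (6,13) (8,13) (8,24) (3,24)]:
  edge (2,15)–(6,13): clear
  edge (6,13)–(8,13): clear
  edge (8,13)–(8,24): crosses AB
  edge (8,24)–(3,24): clear
  edge (3,24)–(2,15): crosses AB
  → BLOCKED
Obstacle 2 [(14,19) (18,15) (23,21) (22,23)]:
  edge (14,19)–(18,15): clear
  edge (18,15)–(23,21): clear
  edge (23,21)–(22,23): clear
  edge (22,23)–(14,19): clear
  midpoint (6,37/2) outside
  → clear
Obstacle 3 [(0,0) (9,0) (11,11) (6,7)]:
  edge (0,0)–(9,0): clear
  edge (9,0)–(11,11): clear
  edge (11,11)–(6,7): clear
  edge (6,7)–(0,0): clear
  midpoint (6,37/2) outside
  → clear
Obstacle 4 [(14,1) (24,1) (23,11) (22,11) (14,9)]:
  edge (14,1)–(24,1): clear
  edge (24,1)–(23,11): clear
  edge (23,11)–(22,11): clear
  edge (22,11)–(14,9): clear
  edge (14,9)–(14,1): clear
  midpoint (6,37/2) outside
  → clear

BLOCKED by obstacle 1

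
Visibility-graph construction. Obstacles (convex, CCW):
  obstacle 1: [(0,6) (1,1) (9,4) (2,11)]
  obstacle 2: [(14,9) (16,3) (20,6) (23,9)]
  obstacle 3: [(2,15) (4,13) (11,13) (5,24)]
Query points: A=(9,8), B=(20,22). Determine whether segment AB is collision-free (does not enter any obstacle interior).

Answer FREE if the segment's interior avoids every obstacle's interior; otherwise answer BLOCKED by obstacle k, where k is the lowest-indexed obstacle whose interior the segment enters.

Obstacle 1 [(0,6) (1,1) (9,4) (2,11)]:
  edge (0,6)–(1,1): clear
  edge (1,1)–(9,4): clear
  edge (9,4)–(2,11): clear
  edge (2,11)–(0,6): clear
  midpoint (29/2,15) outside
  → clear
Obstacle 2 [(14,9) (16,3) (20,6) (23,9)]:
  edge (14,9)–(16,3): clear
  edge (16,3)–(20,6): clear
  edge (20,6)–(23,9): clear
  edge (23,9)–(14,9): clear
  midpoint (29/2,15) outside
  → clear
Obstacle 3 [(2,15) (4,13) (11,13) (5,24)]:
  edge (2,15)–(4,13): clear
  edge (4,13)–(11,13): clear
  edge (11,13)–(5,24): clear
  edge (5,24)–(2,15): clear
  midpoint (29/2,15) outside
  → clear

FREE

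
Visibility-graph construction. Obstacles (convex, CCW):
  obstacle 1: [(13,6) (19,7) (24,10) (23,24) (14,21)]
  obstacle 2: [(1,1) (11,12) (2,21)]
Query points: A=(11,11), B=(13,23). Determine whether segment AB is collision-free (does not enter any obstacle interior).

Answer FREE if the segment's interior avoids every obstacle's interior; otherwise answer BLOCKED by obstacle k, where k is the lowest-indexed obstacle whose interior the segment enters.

Obstacle 1 [(13,6) (19,7) (24,10) (23,24) (14,21)]:
  edge (13,6)–(19,7): clear
  edge (19,7)–(24,10): clear
  edge (24,10)–(23,24): clear
  edge (23,24)–(14,21): clear
  edge (14,21)–(13,6): clear
  midpoint (12,17) outside
  → clear
Obstacle 2 [(1,1) (11,12) (2,21)]:
  edge (1,1)–(11,12): clear
  edge (11,12)–(2,21): clear
  edge (2,21)–(1,1): clear
  midpoint (12,17) outside
  → clear

FREE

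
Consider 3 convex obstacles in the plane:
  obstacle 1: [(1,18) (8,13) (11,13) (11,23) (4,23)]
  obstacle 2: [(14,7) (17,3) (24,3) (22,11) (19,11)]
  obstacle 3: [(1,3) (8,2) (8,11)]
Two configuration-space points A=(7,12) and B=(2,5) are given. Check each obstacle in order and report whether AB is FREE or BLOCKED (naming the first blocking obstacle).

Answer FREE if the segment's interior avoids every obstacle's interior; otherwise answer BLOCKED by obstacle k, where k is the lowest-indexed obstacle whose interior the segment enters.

Obstacle 1 [(1,18) (8,13) (11,13) (11,23) (4,23)]:
  edge (1,18)–(8,13): clear
  edge (8,13)–(11,13): clear
  edge (11,13)–(11,23): clear
  edge (11,23)–(4,23): clear
  edge (4,23)–(1,18): clear
  midpoint (9/2,17/2) outside
  → clear
Obstacle 2 [(14,7) (17,3) (24,3) (22,11) (19,11)]:
  edge (14,7)–(17,3): clear
  edge (17,3)–(24,3): clear
  edge (24,3)–(22,11): clear
  edge (22,11)–(19,11): clear
  edge (19,11)–(14,7): clear
  midpoint (9/2,17/2) outside
  → clear
Obstacle 3 [(1,3) (8,2) (8,11)]:
  edge (1,3)–(8,2): clear
  edge (8,2)–(8,11): clear
  edge (8,11)–(1,3): clear
  midpoint (9/2,17/2) outside
  → clear

FREE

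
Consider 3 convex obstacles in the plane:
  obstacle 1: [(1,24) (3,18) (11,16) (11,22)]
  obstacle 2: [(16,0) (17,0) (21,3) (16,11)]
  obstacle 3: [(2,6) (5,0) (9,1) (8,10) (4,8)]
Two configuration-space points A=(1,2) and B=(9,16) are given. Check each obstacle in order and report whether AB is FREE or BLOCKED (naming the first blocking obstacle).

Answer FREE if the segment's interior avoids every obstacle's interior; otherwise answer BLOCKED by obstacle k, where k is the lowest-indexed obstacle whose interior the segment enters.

BLOCKED by obstacle 3

Obstacle 1 [(1,24) (3,18) (11,16) (11,22)]:
  edge (1,24)–(3,18): clear
  edge (3,18)–(11,16): clear
  edge (11,16)–(11,22): clear
  edge (11,22)–(1,24): clear
  midpoint (5,9) outside
  → clear
Obstacle 2 [(16,0) (17,0) (21,3) (16,11)]:
  edge (16,0)–(17,0): clear
  edge (17,0)–(21,3): clear
  edge (21,3)–(16,11): clear
  edge (16,11)–(16,0): clear
  midpoint (5,9) outside
  → clear
Obstacle 3 [(2,6) (5,0) (9,1) (8,10) (4,8)]:
  edge (2,6)–(5,0): crosses AB
  edge (5,0)–(9,1): clear
  edge (9,1)–(8,10): clear
  edge (8,10)–(4,8): crosses AB
  edge (4,8)–(2,6): clear
  → BLOCKED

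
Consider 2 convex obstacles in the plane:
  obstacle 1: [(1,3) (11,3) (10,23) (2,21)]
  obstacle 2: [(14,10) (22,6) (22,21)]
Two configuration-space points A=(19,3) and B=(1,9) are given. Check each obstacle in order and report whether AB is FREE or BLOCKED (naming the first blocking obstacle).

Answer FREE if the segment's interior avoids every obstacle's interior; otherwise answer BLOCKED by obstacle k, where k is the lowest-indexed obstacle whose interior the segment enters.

Obstacle 1 [(1,3) (11,3) (10,23) (2,21)]:
  edge (1,3)–(11,3): clear
  edge (11,3)–(10,23): crosses AB
  edge (10,23)–(2,21): clear
  edge (2,21)–(1,3): crosses AB
  → BLOCKED
Obstacle 2 [(14,10) (22,6) (22,21)]:
  edge (14,10)–(22,6): clear
  edge (22,6)–(22,21): clear
  edge (22,21)–(14,10): clear
  midpoint (10,6) outside
  → clear

BLOCKED by obstacle 1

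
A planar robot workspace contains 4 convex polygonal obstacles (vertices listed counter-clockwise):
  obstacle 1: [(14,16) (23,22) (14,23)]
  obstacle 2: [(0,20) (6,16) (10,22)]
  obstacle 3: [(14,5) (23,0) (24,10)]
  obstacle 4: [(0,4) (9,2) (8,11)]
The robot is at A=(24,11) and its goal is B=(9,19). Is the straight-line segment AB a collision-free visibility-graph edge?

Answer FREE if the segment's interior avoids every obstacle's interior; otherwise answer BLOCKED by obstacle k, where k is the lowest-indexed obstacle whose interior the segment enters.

BLOCKED by obstacle 1

Obstacle 1 [(14,16) (23,22) (14,23)]:
  edge (14,16)–(23,22): crosses AB
  edge (23,22)–(14,23): clear
  edge (14,23)–(14,16): crosses AB
  → BLOCKED
Obstacle 2 [(0,20) (6,16) (10,22)]:
  edge (0,20)–(6,16): clear
  edge (6,16)–(10,22): clear
  edge (10,22)–(0,20): clear
  midpoint (33/2,15) outside
  → clear
Obstacle 3 [(14,5) (23,0) (24,10)]:
  edge (14,5)–(23,0): clear
  edge (23,0)–(24,10): clear
  edge (24,10)–(14,5): clear
  midpoint (33/2,15) outside
  → clear
Obstacle 4 [(0,4) (9,2) (8,11)]:
  edge (0,4)–(9,2): clear
  edge (9,2)–(8,11): clear
  edge (8,11)–(0,4): clear
  midpoint (33/2,15) outside
  → clear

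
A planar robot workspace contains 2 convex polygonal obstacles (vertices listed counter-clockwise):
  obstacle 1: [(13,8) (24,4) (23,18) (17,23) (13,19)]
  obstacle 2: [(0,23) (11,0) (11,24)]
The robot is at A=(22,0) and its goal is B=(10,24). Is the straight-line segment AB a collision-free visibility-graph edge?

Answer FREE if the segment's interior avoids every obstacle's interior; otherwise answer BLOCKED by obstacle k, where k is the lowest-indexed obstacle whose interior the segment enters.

Obstacle 1 [(13,8) (24,4) (23,18) (17,23) (13,19)]:
  edge (13,8)–(24,4): crosses AB
  edge (24,4)–(23,18): clear
  edge (23,18)–(17,23): clear
  edge (17,23)–(13,19): clear
  edge (13,19)–(13,8): crosses AB
  → BLOCKED
Obstacle 2 [(0,23) (11,0) (11,24)]:
  edge (0,23)–(11,0): clear
  edge (11,0)–(11,24): crosses AB
  edge (11,24)–(0,23): crosses AB
  → BLOCKED

BLOCKED by obstacle 1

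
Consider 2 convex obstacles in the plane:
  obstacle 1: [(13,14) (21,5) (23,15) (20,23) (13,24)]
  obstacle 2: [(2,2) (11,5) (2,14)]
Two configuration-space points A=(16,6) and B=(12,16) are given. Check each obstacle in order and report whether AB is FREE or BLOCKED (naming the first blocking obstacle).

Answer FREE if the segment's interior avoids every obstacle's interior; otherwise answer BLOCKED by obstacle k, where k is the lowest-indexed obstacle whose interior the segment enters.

FREE

Obstacle 1 [(13,14) (21,5) (23,15) (20,23) (13,24)]:
  edge (13,14)–(21,5): clear
  edge (21,5)–(23,15): clear
  edge (23,15)–(20,23): clear
  edge (20,23)–(13,24): clear
  edge (13,24)–(13,14): clear
  midpoint (14,11) outside
  → clear
Obstacle 2 [(2,2) (11,5) (2,14)]:
  edge (2,2)–(11,5): clear
  edge (11,5)–(2,14): clear
  edge (2,14)–(2,2): clear
  midpoint (14,11) outside
  → clear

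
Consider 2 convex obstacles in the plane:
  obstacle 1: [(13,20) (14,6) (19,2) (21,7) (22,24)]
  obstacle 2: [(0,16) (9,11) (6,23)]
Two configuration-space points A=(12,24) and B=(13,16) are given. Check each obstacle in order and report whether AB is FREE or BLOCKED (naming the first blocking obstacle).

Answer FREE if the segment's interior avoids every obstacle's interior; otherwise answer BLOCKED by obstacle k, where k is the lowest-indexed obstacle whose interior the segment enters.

FREE

Obstacle 1 [(13,20) (14,6) (19,2) (21,7) (22,24)]:
  edge (13,20)–(14,6): clear
  edge (14,6)–(19,2): clear
  edge (19,2)–(21,7): clear
  edge (21,7)–(22,24): clear
  edge (22,24)–(13,20): clear
  midpoint (25/2,20) outside
  → clear
Obstacle 2 [(0,16) (9,11) (6,23)]:
  edge (0,16)–(9,11): clear
  edge (9,11)–(6,23): clear
  edge (6,23)–(0,16): clear
  midpoint (25/2,20) outside
  → clear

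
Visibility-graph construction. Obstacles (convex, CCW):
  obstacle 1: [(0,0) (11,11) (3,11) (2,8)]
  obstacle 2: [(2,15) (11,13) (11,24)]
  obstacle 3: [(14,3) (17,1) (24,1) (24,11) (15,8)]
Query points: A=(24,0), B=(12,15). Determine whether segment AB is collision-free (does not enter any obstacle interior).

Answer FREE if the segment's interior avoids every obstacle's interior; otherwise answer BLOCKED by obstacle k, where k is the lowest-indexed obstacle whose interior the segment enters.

Obstacle 1 [(0,0) (11,11) (3,11) (2,8)]:
  edge (0,0)–(11,11): clear
  edge (11,11)–(3,11): clear
  edge (3,11)–(2,8): clear
  edge (2,8)–(0,0): clear
  midpoint (18,15/2) outside
  → clear
Obstacle 2 [(2,15) (11,13) (11,24)]:
  edge (2,15)–(11,13): clear
  edge (11,13)–(11,24): clear
  edge (11,24)–(2,15): clear
  midpoint (18,15/2) outside
  → clear
Obstacle 3 [(14,3) (17,1) (24,1) (24,11) (15,8)]:
  edge (14,3)–(17,1): clear
  edge (17,1)–(24,1): crosses AB
  edge (24,1)–(24,11): clear
  edge (24,11)–(15,8): crosses AB
  edge (15,8)–(14,3): clear
  → BLOCKED

BLOCKED by obstacle 3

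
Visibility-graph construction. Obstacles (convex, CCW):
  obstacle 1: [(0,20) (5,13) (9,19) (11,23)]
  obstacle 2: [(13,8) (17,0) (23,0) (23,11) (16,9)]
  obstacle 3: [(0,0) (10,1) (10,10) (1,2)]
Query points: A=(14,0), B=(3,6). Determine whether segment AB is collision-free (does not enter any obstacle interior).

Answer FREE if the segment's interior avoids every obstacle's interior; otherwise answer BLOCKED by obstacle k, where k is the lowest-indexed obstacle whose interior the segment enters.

BLOCKED by obstacle 3

Obstacle 1 [(0,20) (5,13) (9,19) (11,23)]:
  edge (0,20)–(5,13): clear
  edge (5,13)–(9,19): clear
  edge (9,19)–(11,23): clear
  edge (11,23)–(0,20): clear
  midpoint (17/2,3) outside
  → clear
Obstacle 2 [(13,8) (17,0) (23,0) (23,11) (16,9)]:
  edge (13,8)–(17,0): clear
  edge (17,0)–(23,0): clear
  edge (23,0)–(23,11): clear
  edge (23,11)–(16,9): clear
  edge (16,9)–(13,8): clear
  midpoint (17/2,3) outside
  → clear
Obstacle 3 [(0,0) (10,1) (10,10) (1,2)]:
  edge (0,0)–(10,1): clear
  edge (10,1)–(10,10): crosses AB
  edge (10,10)–(1,2): crosses AB
  edge (1,2)–(0,0): clear
  → BLOCKED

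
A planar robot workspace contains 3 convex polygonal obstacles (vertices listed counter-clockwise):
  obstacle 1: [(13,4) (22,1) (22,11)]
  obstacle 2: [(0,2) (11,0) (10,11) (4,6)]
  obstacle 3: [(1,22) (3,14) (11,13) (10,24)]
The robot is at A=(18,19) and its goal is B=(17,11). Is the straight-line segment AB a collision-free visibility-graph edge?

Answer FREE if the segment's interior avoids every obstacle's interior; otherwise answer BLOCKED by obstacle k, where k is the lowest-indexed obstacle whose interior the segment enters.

FREE

Obstacle 1 [(13,4) (22,1) (22,11)]:
  edge (13,4)–(22,1): clear
  edge (22,1)–(22,11): clear
  edge (22,11)–(13,4): clear
  midpoint (35/2,15) outside
  → clear
Obstacle 2 [(0,2) (11,0) (10,11) (4,6)]:
  edge (0,2)–(11,0): clear
  edge (11,0)–(10,11): clear
  edge (10,11)–(4,6): clear
  edge (4,6)–(0,2): clear
  midpoint (35/2,15) outside
  → clear
Obstacle 3 [(1,22) (3,14) (11,13) (10,24)]:
  edge (1,22)–(3,14): clear
  edge (3,14)–(11,13): clear
  edge (11,13)–(10,24): clear
  edge (10,24)–(1,22): clear
  midpoint (35/2,15) outside
  → clear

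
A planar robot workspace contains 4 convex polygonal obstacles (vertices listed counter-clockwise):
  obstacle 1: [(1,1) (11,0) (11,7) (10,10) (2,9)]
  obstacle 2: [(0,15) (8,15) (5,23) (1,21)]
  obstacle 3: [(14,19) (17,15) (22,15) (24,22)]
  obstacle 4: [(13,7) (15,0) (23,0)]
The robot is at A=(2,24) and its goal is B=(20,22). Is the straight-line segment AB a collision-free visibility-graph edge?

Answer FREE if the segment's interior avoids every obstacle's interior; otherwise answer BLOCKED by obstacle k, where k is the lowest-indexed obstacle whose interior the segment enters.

FREE

Obstacle 1 [(1,1) (11,0) (11,7) (10,10) (2,9)]:
  edge (1,1)–(11,0): clear
  edge (11,0)–(11,7): clear
  edge (11,7)–(10,10): clear
  edge (10,10)–(2,9): clear
  edge (2,9)–(1,1): clear
  midpoint (11,23) outside
  → clear
Obstacle 2 [(0,15) (8,15) (5,23) (1,21)]:
  edge (0,15)–(8,15): clear
  edge (8,15)–(5,23): clear
  edge (5,23)–(1,21): clear
  edge (1,21)–(0,15): clear
  midpoint (11,23) outside
  → clear
Obstacle 3 [(14,19) (17,15) (22,15) (24,22)]:
  edge (14,19)–(17,15): clear
  edge (17,15)–(22,15): clear
  edge (22,15)–(24,22): clear
  edge (24,22)–(14,19): clear
  midpoint (11,23) outside
  → clear
Obstacle 4 [(13,7) (15,0) (23,0)]:
  edge (13,7)–(15,0): clear
  edge (15,0)–(23,0): clear
  edge (23,0)–(13,7): clear
  midpoint (11,23) outside
  → clear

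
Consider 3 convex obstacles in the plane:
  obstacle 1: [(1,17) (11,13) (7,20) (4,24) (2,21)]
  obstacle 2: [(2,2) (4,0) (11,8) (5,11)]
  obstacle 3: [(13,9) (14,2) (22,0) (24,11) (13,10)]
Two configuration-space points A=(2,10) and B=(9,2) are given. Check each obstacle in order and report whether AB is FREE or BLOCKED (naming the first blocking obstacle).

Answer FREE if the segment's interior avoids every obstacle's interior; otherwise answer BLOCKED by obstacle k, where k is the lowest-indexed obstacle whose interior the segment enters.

BLOCKED by obstacle 2

Obstacle 1 [(1,17) (11,13) (7,20) (4,24) (2,21)]:
  edge (1,17)–(11,13): clear
  edge (11,13)–(7,20): clear
  edge (7,20)–(4,24): clear
  edge (4,24)–(2,21): clear
  edge (2,21)–(1,17): clear
  midpoint (11/2,6) outside
  → clear
Obstacle 2 [(2,2) (4,0) (11,8) (5,11)]:
  edge (2,2)–(4,0): clear
  edge (4,0)–(11,8): crosses AB
  edge (11,8)–(5,11): clear
  edge (5,11)–(2,2): crosses AB
  → BLOCKED
Obstacle 3 [(13,9) (14,2) (22,0) (24,11) (13,10)]:
  edge (13,9)–(14,2): clear
  edge (14,2)–(22,0): clear
  edge (22,0)–(24,11): clear
  edge (24,11)–(13,10): clear
  edge (13,10)–(13,9): clear
  midpoint (11/2,6) outside
  → clear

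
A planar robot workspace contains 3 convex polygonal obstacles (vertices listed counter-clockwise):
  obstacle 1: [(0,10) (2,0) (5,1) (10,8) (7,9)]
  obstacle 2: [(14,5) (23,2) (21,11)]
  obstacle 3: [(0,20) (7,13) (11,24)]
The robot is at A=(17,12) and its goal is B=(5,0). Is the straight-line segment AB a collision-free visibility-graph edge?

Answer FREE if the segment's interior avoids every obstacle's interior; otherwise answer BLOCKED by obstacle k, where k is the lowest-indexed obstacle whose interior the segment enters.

Obstacle 1 [(0,10) (2,0) (5,1) (10,8) (7,9)]:
  edge (0,10)–(2,0): clear
  edge (2,0)–(5,1): clear
  edge (5,1)–(10,8): clear
  edge (10,8)–(7,9): clear
  edge (7,9)–(0,10): clear
  midpoint (11,6) outside
  → clear
Obstacle 2 [(14,5) (23,2) (21,11)]:
  edge (14,5)–(23,2): clear
  edge (23,2)–(21,11): clear
  edge (21,11)–(14,5): clear
  midpoint (11,6) outside
  → clear
Obstacle 3 [(0,20) (7,13) (11,24)]:
  edge (0,20)–(7,13): clear
  edge (7,13)–(11,24): clear
  edge (11,24)–(0,20): clear
  midpoint (11,6) outside
  → clear

FREE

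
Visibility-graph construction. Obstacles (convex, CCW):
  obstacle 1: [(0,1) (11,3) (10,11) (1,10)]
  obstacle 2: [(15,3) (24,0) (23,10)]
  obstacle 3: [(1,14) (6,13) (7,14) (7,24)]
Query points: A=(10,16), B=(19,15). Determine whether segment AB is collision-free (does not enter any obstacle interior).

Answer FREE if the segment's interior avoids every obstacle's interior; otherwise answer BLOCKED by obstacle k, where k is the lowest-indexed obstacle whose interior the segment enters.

Obstacle 1 [(0,1) (11,3) (10,11) (1,10)]:
  edge (0,1)–(11,3): clear
  edge (11,3)–(10,11): clear
  edge (10,11)–(1,10): clear
  edge (1,10)–(0,1): clear
  midpoint (29/2,31/2) outside
  → clear
Obstacle 2 [(15,3) (24,0) (23,10)]:
  edge (15,3)–(24,0): clear
  edge (24,0)–(23,10): clear
  edge (23,10)–(15,3): clear
  midpoint (29/2,31/2) outside
  → clear
Obstacle 3 [(1,14) (6,13) (7,14) (7,24)]:
  edge (1,14)–(6,13): clear
  edge (6,13)–(7,14): clear
  edge (7,14)–(7,24): clear
  edge (7,24)–(1,14): clear
  midpoint (29/2,31/2) outside
  → clear

FREE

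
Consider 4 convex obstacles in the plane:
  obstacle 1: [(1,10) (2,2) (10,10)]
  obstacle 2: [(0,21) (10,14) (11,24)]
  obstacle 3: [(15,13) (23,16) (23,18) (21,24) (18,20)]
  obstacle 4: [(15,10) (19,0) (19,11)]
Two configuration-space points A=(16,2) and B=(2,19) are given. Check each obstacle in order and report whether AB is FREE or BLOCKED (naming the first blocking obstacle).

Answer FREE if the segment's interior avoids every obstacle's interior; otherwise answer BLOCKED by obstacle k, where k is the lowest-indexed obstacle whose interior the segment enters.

BLOCKED by obstacle 1

Obstacle 1 [(1,10) (2,2) (10,10)]:
  edge (1,10)–(2,2): clear
  edge (2,2)–(10,10): crosses AB
  edge (10,10)–(1,10): crosses AB
  → BLOCKED
Obstacle 2 [(0,21) (10,14) (11,24)]:
  edge (0,21)–(10,14): clear
  edge (10,14)–(11,24): clear
  edge (11,24)–(0,21): clear
  midpoint (9,21/2) outside
  → clear
Obstacle 3 [(15,13) (23,16) (23,18) (21,24) (18,20)]:
  edge (15,13)–(23,16): clear
  edge (23,16)–(23,18): clear
  edge (23,18)–(21,24): clear
  edge (21,24)–(18,20): clear
  edge (18,20)–(15,13): clear
  midpoint (9,21/2) outside
  → clear
Obstacle 4 [(15,10) (19,0) (19,11)]:
  edge (15,10)–(19,0): clear
  edge (19,0)–(19,11): clear
  edge (19,11)–(15,10): clear
  midpoint (9,21/2) outside
  → clear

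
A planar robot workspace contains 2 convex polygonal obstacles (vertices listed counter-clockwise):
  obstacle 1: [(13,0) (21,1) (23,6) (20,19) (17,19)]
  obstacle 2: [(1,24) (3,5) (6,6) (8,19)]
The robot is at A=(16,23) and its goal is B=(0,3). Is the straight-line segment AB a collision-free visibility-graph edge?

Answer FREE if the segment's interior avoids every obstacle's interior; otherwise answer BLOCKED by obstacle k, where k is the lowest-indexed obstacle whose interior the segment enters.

Obstacle 1 [(13,0) (21,1) (23,6) (20,19) (17,19)]:
  edge (13,0)–(21,1): clear
  edge (21,1)–(23,6): clear
  edge (23,6)–(20,19): clear
  edge (20,19)–(17,19): clear
  edge (17,19)–(13,0): clear
  midpoint (8,13) outside
  → clear
Obstacle 2 [(1,24) (3,5) (6,6) (8,19)]:
  edge (1,24)–(3,5): crosses AB
  edge (3,5)–(6,6): clear
  edge (6,6)–(8,19): crosses AB
  edge (8,19)–(1,24): clear
  → BLOCKED

BLOCKED by obstacle 2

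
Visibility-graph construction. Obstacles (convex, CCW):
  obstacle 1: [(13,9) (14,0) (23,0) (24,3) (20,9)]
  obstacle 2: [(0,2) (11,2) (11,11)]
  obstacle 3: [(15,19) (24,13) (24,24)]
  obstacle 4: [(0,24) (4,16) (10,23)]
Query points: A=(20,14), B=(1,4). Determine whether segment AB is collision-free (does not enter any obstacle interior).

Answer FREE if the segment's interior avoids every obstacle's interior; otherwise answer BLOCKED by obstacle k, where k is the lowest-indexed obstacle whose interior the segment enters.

Obstacle 1 [(13,9) (14,0) (23,0) (24,3) (20,9)]:
  edge (13,9)–(14,0): clear
  edge (14,0)–(23,0): clear
  edge (23,0)–(24,3): clear
  edge (24,3)–(20,9): clear
  edge (20,9)–(13,9): clear
  midpoint (21/2,9) outside
  → clear
Obstacle 2 [(0,2) (11,2) (11,11)]:
  edge (0,2)–(11,2): clear
  edge (11,2)–(11,11): crosses AB
  edge (11,11)–(0,2): crosses AB
  → BLOCKED
Obstacle 3 [(15,19) (24,13) (24,24)]:
  edge (15,19)–(24,13): clear
  edge (24,13)–(24,24): clear
  edge (24,24)–(15,19): clear
  midpoint (21/2,9) outside
  → clear
Obstacle 4 [(0,24) (4,16) (10,23)]:
  edge (0,24)–(4,16): clear
  edge (4,16)–(10,23): clear
  edge (10,23)–(0,24): clear
  midpoint (21/2,9) outside
  → clear

BLOCKED by obstacle 2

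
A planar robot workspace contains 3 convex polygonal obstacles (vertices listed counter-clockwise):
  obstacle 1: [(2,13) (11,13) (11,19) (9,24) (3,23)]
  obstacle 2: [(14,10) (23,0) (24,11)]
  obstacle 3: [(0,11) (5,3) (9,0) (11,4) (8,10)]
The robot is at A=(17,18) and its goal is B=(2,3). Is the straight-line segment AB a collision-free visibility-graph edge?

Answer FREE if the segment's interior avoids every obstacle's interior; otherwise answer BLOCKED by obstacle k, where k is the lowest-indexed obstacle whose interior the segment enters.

BLOCKED by obstacle 3

Obstacle 1 [(2,13) (11,13) (11,19) (9,24) (3,23)]:
  edge (2,13)–(11,13): clear
  edge (11,13)–(11,19): clear
  edge (11,19)–(9,24): clear
  edge (9,24)–(3,23): clear
  edge (3,23)–(2,13): clear
  midpoint (19/2,21/2) outside
  → clear
Obstacle 2 [(14,10) (23,0) (24,11)]:
  edge (14,10)–(23,0): clear
  edge (23,0)–(24,11): clear
  edge (24,11)–(14,10): clear
  midpoint (19/2,21/2) outside
  → clear
Obstacle 3 [(0,11) (5,3) (9,0) (11,4) (8,10)]:
  edge (0,11)–(5,3): crosses AB
  edge (5,3)–(9,0): clear
  edge (9,0)–(11,4): clear
  edge (11,4)–(8,10): crosses AB
  edge (8,10)–(0,11): clear
  → BLOCKED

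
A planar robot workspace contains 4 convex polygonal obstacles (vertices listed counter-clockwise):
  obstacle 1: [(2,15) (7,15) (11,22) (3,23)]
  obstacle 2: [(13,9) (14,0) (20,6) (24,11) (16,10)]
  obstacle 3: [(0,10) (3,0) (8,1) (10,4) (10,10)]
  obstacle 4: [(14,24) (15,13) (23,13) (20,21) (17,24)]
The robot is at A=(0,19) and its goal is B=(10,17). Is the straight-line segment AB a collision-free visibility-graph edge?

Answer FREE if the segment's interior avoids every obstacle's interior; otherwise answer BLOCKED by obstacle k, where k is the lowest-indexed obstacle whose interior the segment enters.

BLOCKED by obstacle 1

Obstacle 1 [(2,15) (7,15) (11,22) (3,23)]:
  edge (2,15)–(7,15): clear
  edge (7,15)–(11,22): crosses AB
  edge (11,22)–(3,23): clear
  edge (3,23)–(2,15): crosses AB
  → BLOCKED
Obstacle 2 [(13,9) (14,0) (20,6) (24,11) (16,10)]:
  edge (13,9)–(14,0): clear
  edge (14,0)–(20,6): clear
  edge (20,6)–(24,11): clear
  edge (24,11)–(16,10): clear
  edge (16,10)–(13,9): clear
  midpoint (5,18) outside
  → clear
Obstacle 3 [(0,10) (3,0) (8,1) (10,4) (10,10)]:
  edge (0,10)–(3,0): clear
  edge (3,0)–(8,1): clear
  edge (8,1)–(10,4): clear
  edge (10,4)–(10,10): clear
  edge (10,10)–(0,10): clear
  midpoint (5,18) outside
  → clear
Obstacle 4 [(14,24) (15,13) (23,13) (20,21) (17,24)]:
  edge (14,24)–(15,13): clear
  edge (15,13)–(23,13): clear
  edge (23,13)–(20,21): clear
  edge (20,21)–(17,24): clear
  edge (17,24)–(14,24): clear
  midpoint (5,18) outside
  → clear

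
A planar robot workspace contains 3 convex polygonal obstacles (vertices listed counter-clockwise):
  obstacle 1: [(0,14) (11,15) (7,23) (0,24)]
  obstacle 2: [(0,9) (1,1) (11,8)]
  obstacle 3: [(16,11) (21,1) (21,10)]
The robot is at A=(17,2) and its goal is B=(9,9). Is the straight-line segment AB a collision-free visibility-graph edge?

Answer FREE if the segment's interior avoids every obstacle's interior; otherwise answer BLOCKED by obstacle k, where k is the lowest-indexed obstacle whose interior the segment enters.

BLOCKED by obstacle 2

Obstacle 1 [(0,14) (11,15) (7,23) (0,24)]:
  edge (0,14)–(11,15): clear
  edge (11,15)–(7,23): clear
  edge (7,23)–(0,24): clear
  edge (0,24)–(0,14): clear
  midpoint (13,11/2) outside
  → clear
Obstacle 2 [(0,9) (1,1) (11,8)]:
  edge (0,9)–(1,1): clear
  edge (1,1)–(11,8): crosses AB
  edge (11,8)–(0,9): crosses AB
  → BLOCKED
Obstacle 3 [(16,11) (21,1) (21,10)]:
  edge (16,11)–(21,1): clear
  edge (21,1)–(21,10): clear
  edge (21,10)–(16,11): clear
  midpoint (13,11/2) outside
  → clear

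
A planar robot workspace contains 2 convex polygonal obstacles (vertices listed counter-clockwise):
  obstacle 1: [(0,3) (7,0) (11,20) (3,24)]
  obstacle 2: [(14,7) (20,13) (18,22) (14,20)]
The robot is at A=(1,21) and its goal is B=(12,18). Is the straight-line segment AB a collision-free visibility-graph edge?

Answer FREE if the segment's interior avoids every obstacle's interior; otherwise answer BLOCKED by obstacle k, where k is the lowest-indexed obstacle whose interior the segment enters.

BLOCKED by obstacle 1

Obstacle 1 [(0,3) (7,0) (11,20) (3,24)]:
  edge (0,3)–(7,0): clear
  edge (7,0)–(11,20): crosses AB
  edge (11,20)–(3,24): clear
  edge (3,24)–(0,3): crosses AB
  → BLOCKED
Obstacle 2 [(14,7) (20,13) (18,22) (14,20)]:
  edge (14,7)–(20,13): clear
  edge (20,13)–(18,22): clear
  edge (18,22)–(14,20): clear
  edge (14,20)–(14,7): clear
  midpoint (13/2,39/2) outside
  → clear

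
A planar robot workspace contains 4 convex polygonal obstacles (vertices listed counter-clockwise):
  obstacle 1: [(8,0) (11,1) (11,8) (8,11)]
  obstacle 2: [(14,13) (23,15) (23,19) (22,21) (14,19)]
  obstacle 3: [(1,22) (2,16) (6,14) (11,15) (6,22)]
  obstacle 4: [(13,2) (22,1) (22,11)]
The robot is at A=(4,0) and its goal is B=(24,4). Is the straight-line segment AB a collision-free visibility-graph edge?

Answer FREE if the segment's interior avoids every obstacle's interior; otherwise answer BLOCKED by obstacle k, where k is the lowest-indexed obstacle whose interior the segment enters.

BLOCKED by obstacle 1

Obstacle 1 [(8,0) (11,1) (11,8) (8,11)]:
  edge (8,0)–(11,1): clear
  edge (11,1)–(11,8): crosses AB
  edge (11,8)–(8,11): clear
  edge (8,11)–(8,0): crosses AB
  → BLOCKED
Obstacle 2 [(14,13) (23,15) (23,19) (22,21) (14,19)]:
  edge (14,13)–(23,15): clear
  edge (23,15)–(23,19): clear
  edge (23,19)–(22,21): clear
  edge (22,21)–(14,19): clear
  edge (14,19)–(14,13): clear
  midpoint (14,2) outside
  → clear
Obstacle 3 [(1,22) (2,16) (6,14) (11,15) (6,22)]:
  edge (1,22)–(2,16): clear
  edge (2,16)–(6,14): clear
  edge (6,14)–(11,15): clear
  edge (11,15)–(6,22): clear
  edge (6,22)–(1,22): clear
  midpoint (14,2) outside
  → clear
Obstacle 4 [(13,2) (22,1) (22,11)]:
  edge (13,2)–(22,1): crosses AB
  edge (22,1)–(22,11): crosses AB
  edge (22,11)–(13,2): clear
  → BLOCKED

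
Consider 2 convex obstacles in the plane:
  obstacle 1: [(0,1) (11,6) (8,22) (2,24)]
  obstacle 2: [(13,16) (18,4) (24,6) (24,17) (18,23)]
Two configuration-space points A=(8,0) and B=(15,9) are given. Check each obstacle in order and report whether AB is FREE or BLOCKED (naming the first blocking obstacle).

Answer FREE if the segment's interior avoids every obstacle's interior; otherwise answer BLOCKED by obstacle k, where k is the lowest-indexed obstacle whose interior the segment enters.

FREE

Obstacle 1 [(0,1) (11,6) (8,22) (2,24)]:
  edge (0,1)–(11,6): clear
  edge (11,6)–(8,22): clear
  edge (8,22)–(2,24): clear
  edge (2,24)–(0,1): clear
  midpoint (23/2,9/2) outside
  → clear
Obstacle 2 [(13,16) (18,4) (24,6) (24,17) (18,23)]:
  edge (13,16)–(18,4): clear
  edge (18,4)–(24,6): clear
  edge (24,6)–(24,17): clear
  edge (24,17)–(18,23): clear
  edge (18,23)–(13,16): clear
  midpoint (23/2,9/2) outside
  → clear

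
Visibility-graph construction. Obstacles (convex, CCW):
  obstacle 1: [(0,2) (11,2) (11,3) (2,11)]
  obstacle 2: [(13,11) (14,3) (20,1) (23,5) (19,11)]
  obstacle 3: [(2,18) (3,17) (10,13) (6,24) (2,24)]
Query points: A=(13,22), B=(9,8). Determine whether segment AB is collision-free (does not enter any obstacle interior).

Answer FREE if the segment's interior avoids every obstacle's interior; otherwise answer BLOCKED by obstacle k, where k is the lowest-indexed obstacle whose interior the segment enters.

Obstacle 1 [(0,2) (11,2) (11,3) (2,11)]:
  edge (0,2)–(11,2): clear
  edge (11,2)–(11,3): clear
  edge (11,3)–(2,11): clear
  edge (2,11)–(0,2): clear
  midpoint (11,15) outside
  → clear
Obstacle 2 [(13,11) (14,3) (20,1) (23,5) (19,11)]:
  edge (13,11)–(14,3): clear
  edge (14,3)–(20,1): clear
  edge (20,1)–(23,5): clear
  edge (23,5)–(19,11): clear
  edge (19,11)–(13,11): clear
  midpoint (11,15) outside
  → clear
Obstacle 3 [(2,18) (3,17) (10,13) (6,24) (2,24)]:
  edge (2,18)–(3,17): clear
  edge (3,17)–(10,13): clear
  edge (10,13)–(6,24): clear
  edge (6,24)–(2,24): clear
  edge (2,24)–(2,18): clear
  midpoint (11,15) outside
  → clear

FREE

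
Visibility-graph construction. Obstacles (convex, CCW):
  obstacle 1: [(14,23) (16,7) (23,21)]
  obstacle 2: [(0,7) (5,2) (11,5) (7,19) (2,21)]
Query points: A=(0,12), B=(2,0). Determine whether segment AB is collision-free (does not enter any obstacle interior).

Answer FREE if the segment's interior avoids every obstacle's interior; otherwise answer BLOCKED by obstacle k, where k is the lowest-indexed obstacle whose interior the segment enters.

Obstacle 1 [(14,23) (16,7) (23,21)]:
  edge (14,23)–(16,7): clear
  edge (16,7)–(23,21): clear
  edge (23,21)–(14,23): clear
  midpoint (1,6) outside
  → clear
Obstacle 2 [(0,7) (5,2) (11,5) (7,19) (2,21)]:
  edge (0,7)–(5,2): crosses AB
  edge (5,2)–(11,5): clear
  edge (11,5)–(7,19): clear
  edge (7,19)–(2,21): clear
  edge (2,21)–(0,7): crosses AB
  → BLOCKED

BLOCKED by obstacle 2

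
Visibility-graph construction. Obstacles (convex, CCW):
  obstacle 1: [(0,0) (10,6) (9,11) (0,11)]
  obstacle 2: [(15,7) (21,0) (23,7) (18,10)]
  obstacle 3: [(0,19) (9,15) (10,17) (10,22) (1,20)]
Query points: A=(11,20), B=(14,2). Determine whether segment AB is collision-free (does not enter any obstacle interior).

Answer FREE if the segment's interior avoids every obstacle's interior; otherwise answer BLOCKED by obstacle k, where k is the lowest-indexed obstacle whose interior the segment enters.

Obstacle 1 [(0,0) (10,6) (9,11) (0,11)]:
  edge (0,0)–(10,6): clear
  edge (10,6)–(9,11): clear
  edge (9,11)–(0,11): clear
  edge (0,11)–(0,0): clear
  midpoint (25/2,11) outside
  → clear
Obstacle 2 [(15,7) (21,0) (23,7) (18,10)]:
  edge (15,7)–(21,0): clear
  edge (21,0)–(23,7): clear
  edge (23,7)–(18,10): clear
  edge (18,10)–(15,7): clear
  midpoint (25/2,11) outside
  → clear
Obstacle 3 [(0,19) (9,15) (10,17) (10,22) (1,20)]:
  edge (0,19)–(9,15): clear
  edge (9,15)–(10,17): clear
  edge (10,17)–(10,22): clear
  edge (10,22)–(1,20): clear
  edge (1,20)–(0,19): clear
  midpoint (25/2,11) outside
  → clear

FREE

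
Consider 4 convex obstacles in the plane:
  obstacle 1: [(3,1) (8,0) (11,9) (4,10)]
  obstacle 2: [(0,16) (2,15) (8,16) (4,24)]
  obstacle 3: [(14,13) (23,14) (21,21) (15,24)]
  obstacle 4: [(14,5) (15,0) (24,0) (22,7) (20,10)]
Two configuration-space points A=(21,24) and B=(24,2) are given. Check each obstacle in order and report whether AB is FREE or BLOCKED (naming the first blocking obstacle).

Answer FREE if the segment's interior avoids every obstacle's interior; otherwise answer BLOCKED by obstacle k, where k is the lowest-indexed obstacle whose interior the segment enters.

Obstacle 1 [(3,1) (8,0) (11,9) (4,10)]:
  edge (3,1)–(8,0): clear
  edge (8,0)–(11,9): clear
  edge (11,9)–(4,10): clear
  edge (4,10)–(3,1): clear
  midpoint (45/2,13) outside
  → clear
Obstacle 2 [(0,16) (2,15) (8,16) (4,24)]:
  edge (0,16)–(2,15): clear
  edge (2,15)–(8,16): clear
  edge (8,16)–(4,24): clear
  edge (4,24)–(0,16): clear
  midpoint (45/2,13) outside
  → clear
Obstacle 3 [(14,13) (23,14) (21,21) (15,24)]:
  edge (14,13)–(23,14): crosses AB
  edge (23,14)–(21,21): crosses AB
  edge (21,21)–(15,24): clear
  edge (15,24)–(14,13): clear
  → BLOCKED
Obstacle 4 [(14,5) (15,0) (24,0) (22,7) (20,10)]:
  edge (14,5)–(15,0): clear
  edge (15,0)–(24,0): clear
  edge (24,0)–(22,7): clear
  edge (22,7)–(20,10): clear
  edge (20,10)–(14,5): clear
  midpoint (45/2,13) outside
  → clear

BLOCKED by obstacle 3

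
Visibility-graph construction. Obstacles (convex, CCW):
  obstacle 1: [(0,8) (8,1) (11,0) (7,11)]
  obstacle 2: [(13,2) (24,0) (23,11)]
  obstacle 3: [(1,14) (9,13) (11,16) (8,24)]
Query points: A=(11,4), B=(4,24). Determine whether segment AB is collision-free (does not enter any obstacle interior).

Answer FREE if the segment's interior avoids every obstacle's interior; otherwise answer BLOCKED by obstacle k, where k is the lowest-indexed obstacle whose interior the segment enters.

BLOCKED by obstacle 3

Obstacle 1 [(0,8) (8,1) (11,0) (7,11)]:
  edge (0,8)–(8,1): clear
  edge (8,1)–(11,0): clear
  edge (11,0)–(7,11): clear
  edge (7,11)–(0,8): clear
  midpoint (15/2,14) outside
  → clear
Obstacle 2 [(13,2) (24,0) (23,11)]:
  edge (13,2)–(24,0): clear
  edge (24,0)–(23,11): clear
  edge (23,11)–(13,2): clear
  midpoint (15/2,14) outside
  → clear
Obstacle 3 [(1,14) (9,13) (11,16) (8,24)]:
  edge (1,14)–(9,13): crosses AB
  edge (9,13)–(11,16): clear
  edge (11,16)–(8,24): clear
  edge (8,24)–(1,14): crosses AB
  → BLOCKED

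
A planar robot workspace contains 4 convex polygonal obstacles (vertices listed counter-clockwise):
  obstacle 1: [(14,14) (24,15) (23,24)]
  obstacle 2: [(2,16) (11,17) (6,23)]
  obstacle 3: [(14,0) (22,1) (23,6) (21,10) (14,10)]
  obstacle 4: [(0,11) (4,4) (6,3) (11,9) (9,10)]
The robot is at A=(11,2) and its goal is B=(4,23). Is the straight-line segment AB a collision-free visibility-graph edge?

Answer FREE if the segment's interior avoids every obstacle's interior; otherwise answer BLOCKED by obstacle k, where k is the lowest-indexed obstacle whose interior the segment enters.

Obstacle 1 [(14,14) (24,15) (23,24)]:
  edge (14,14)–(24,15): clear
  edge (24,15)–(23,24): clear
  edge (23,24)–(14,14): clear
  midpoint (15/2,25/2) outside
  → clear
Obstacle 2 [(2,16) (11,17) (6,23)]:
  edge (2,16)–(11,17): crosses AB
  edge (11,17)–(6,23): clear
  edge (6,23)–(2,16): crosses AB
  → BLOCKED
Obstacle 3 [(14,0) (22,1) (23,6) (21,10) (14,10)]:
  edge (14,0)–(22,1): clear
  edge (22,1)–(23,6): clear
  edge (23,6)–(21,10): clear
  edge (21,10)–(14,10): clear
  edge (14,10)–(14,0): clear
  midpoint (15/2,25/2) outside
  → clear
Obstacle 4 [(0,11) (4,4) (6,3) (11,9) (9,10)]:
  edge (0,11)–(4,4): clear
  edge (4,4)–(6,3): clear
  edge (6,3)–(11,9): crosses AB
  edge (11,9)–(9,10): clear
  edge (9,10)–(0,11): crosses AB
  → BLOCKED

BLOCKED by obstacle 2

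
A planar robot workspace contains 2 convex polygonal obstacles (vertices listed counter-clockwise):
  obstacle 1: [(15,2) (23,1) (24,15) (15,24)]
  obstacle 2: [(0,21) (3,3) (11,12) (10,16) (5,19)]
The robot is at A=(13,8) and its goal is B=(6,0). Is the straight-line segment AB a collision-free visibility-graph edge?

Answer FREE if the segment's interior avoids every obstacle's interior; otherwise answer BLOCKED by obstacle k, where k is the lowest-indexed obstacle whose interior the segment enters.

FREE

Obstacle 1 [(15,2) (23,1) (24,15) (15,24)]:
  edge (15,2)–(23,1): clear
  edge (23,1)–(24,15): clear
  edge (24,15)–(15,24): clear
  edge (15,24)–(15,2): clear
  midpoint (19/2,4) outside
  → clear
Obstacle 2 [(0,21) (3,3) (11,12) (10,16) (5,19)]:
  edge (0,21)–(3,3): clear
  edge (3,3)–(11,12): clear
  edge (11,12)–(10,16): clear
  edge (10,16)–(5,19): clear
  edge (5,19)–(0,21): clear
  midpoint (19/2,4) outside
  → clear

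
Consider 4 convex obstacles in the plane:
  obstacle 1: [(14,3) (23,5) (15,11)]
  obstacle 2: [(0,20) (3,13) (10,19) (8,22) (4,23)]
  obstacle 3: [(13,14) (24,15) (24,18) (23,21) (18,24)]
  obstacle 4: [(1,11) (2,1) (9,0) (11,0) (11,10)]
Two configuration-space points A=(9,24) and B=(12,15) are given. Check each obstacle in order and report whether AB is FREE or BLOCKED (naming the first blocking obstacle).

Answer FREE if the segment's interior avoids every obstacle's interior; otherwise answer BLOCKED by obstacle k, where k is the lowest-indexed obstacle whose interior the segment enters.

Obstacle 1 [(14,3) (23,5) (15,11)]:
  edge (14,3)–(23,5): clear
  edge (23,5)–(15,11): clear
  edge (15,11)–(14,3): clear
  midpoint (21/2,39/2) outside
  → clear
Obstacle 2 [(0,20) (3,13) (10,19) (8,22) (4,23)]:
  edge (0,20)–(3,13): clear
  edge (3,13)–(10,19): clear
  edge (10,19)–(8,22): clear
  edge (8,22)–(4,23): clear
  edge (4,23)–(0,20): clear
  midpoint (21/2,39/2) outside
  → clear
Obstacle 3 [(13,14) (24,15) (24,18) (23,21) (18,24)]:
  edge (13,14)–(24,15): clear
  edge (24,15)–(24,18): clear
  edge (24,18)–(23,21): clear
  edge (23,21)–(18,24): clear
  edge (18,24)–(13,14): clear
  midpoint (21/2,39/2) outside
  → clear
Obstacle 4 [(1,11) (2,1) (9,0) (11,0) (11,10)]:
  edge (1,11)–(2,1): clear
  edge (2,1)–(9,0): clear
  edge (9,0)–(11,0): clear
  edge (11,0)–(11,10): clear
  edge (11,10)–(1,11): clear
  midpoint (21/2,39/2) outside
  → clear

FREE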